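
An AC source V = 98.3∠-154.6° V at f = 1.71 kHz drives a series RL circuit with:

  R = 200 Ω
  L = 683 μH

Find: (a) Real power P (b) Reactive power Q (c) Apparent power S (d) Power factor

Step 1 — Angular frequency: ω = 2π·f = 2π·1710 = 1.074e+04 rad/s.
Step 2 — Component impedances:
  R: Z = R = 200 Ω
  L: Z = jωL = j·1.074e+04·0.000683 = 0 + j7.338 Ω
Step 3 — Series combination: Z_total = R + L = 200 + j7.338 Ω = 200.1∠2.1° Ω.
Step 4 — Source phasor: V = 98.3∠-154.6° V = -88.8 - j42.16 V.
Step 5 — Current: I = V / Z = -0.4511 - j0.1943 A = 0.4912∠-156.7° A.
Step 6 — Complex power: S = V·I* = 48.25 + j1.77 VA.
Step 7 — Real power: P = Re(S) = 48.25 W.
Step 8 — Reactive power: Q = Im(S) = 1.77 VAR.
Step 9 — Apparent power: |S| = 48.28 VA.
Step 10 — Power factor: PF = P/|S| = 0.9993 (lagging).

(a) P = 48.25 W  (b) Q = 1.77 VAR  (c) S = 48.28 VA  (d) PF = 0.9993 (lagging)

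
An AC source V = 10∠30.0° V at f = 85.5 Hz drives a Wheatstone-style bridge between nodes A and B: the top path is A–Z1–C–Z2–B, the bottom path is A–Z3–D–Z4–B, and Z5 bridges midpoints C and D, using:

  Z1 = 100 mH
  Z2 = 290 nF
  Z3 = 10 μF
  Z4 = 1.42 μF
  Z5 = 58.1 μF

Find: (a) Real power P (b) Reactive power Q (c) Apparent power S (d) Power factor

Step 1 — Angular frequency: ω = 2π·f = 2π·85.5 = 537.2 rad/s.
Step 2 — Component impedances:
  Z1: Z = jωL = j·537.2·0.1 = 0 + j53.72 Ω
  Z2: Z = 1/(jωC) = -j/(ω·C) = 0 - j6419 Ω
  Z3: Z = 1/(jωC) = -j/(ω·C) = 0 - j186.1 Ω
  Z4: Z = 1/(jωC) = -j/(ω·C) = 0 - j1311 Ω
  Z5: Z = 1/(jωC) = -j/(ω·C) = 0 - j32.04 Ω
Step 3 — Bridge requires nodal analysis (the Z5 bridge couples midpoints C and D, so the two paths cannot be reduced to a simple series/parallel combination). Setting node B to ground and injecting 1 A at node A, the 3-node admittance system at A, C, D solves to V_A = Z_AB = 0 - j1052 Ω = 1052∠-90.0° Ω.
Step 4 — Source phasor: V = 10∠30.0° V = 8.66 + j5 V.
Step 5 — Current: I = V / Z = -0.004751 + j0.008229 A = 0.009503∠120.0° A.
Step 6 — Complex power: S = V·I* = 0 - j0.09503 VA.
Step 7 — Real power: P = Re(S) = 0 W.
Step 8 — Reactive power: Q = Im(S) = -0.09503 VAR.
Step 9 — Apparent power: |S| = 0.09503 VA.
Step 10 — Power factor: PF = P/|S| = 0 (leading).

(a) P = 0 W  (b) Q = -0.09503 VAR  (c) S = 0.09503 VA  (d) PF = 0 (leading)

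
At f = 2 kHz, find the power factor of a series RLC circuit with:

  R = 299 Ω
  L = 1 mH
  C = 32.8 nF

Step 1 — Angular frequency: ω = 2π·f = 2π·2000 = 1.257e+04 rad/s.
Step 2 — Component impedances:
  R: Z = R = 299 Ω
  L: Z = jωL = j·1.257e+04·0.001 = 0 + j12.57 Ω
  C: Z = 1/(jωC) = -j/(ω·C) = 0 - j2426 Ω
Step 3 — Series combination: Z_total = R + L + C = 299 - j2414 Ω = 2432∠-82.9° Ω.
Step 4 — Power factor: PF = cos(φ) = Re(Z)/|Z| = 299/2432 = 0.1229.
Step 5 — Type: Im(Z) = -2414 ⇒ leading (phase φ = -82.9°).

PF = 0.1229 (leading, φ = -82.9°)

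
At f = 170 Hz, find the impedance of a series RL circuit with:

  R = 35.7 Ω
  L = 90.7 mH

Step 1 — Angular frequency: ω = 2π·f = 2π·170 = 1068 rad/s.
Step 2 — Component impedances:
  R: Z = R = 35.7 Ω
  L: Z = jωL = j·1068·0.0907 = 0 + j96.88 Ω
Step 3 — Series combination: Z_total = R + L = 35.7 + j96.88 Ω = 103.2∠69.8° Ω.

Z = 35.7 + j96.88 Ω = 103.2∠69.8° Ω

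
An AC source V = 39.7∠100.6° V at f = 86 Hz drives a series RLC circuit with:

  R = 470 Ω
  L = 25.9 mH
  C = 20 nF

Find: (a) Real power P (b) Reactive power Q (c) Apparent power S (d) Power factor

Step 1 — Angular frequency: ω = 2π·f = 2π·86 = 540.4 rad/s.
Step 2 — Component impedances:
  R: Z = R = 470 Ω
  L: Z = jωL = j·540.4·0.0259 = 0 + j14 Ω
  C: Z = 1/(jωC) = -j/(ω·C) = 0 - j9.253e+04 Ω
Step 3 — Series combination: Z_total = R + L + C = 470 - j9.252e+04 Ω = 9.252e+04∠-89.7° Ω.
Step 4 — Source phasor: V = 39.7∠100.6° V = -7.303 + j39.02 V.
Step 5 — Current: I = V / Z = -0.0004222 - j7.679e-05 A = 0.0004291∠-169.7° A.
Step 6 — Complex power: S = V·I* = 8.654e-05 - j0.01704 VA.
Step 7 — Real power: P = Re(S) = 8.654e-05 W.
Step 8 — Reactive power: Q = Im(S) = -0.01704 VAR.
Step 9 — Apparent power: |S| = 0.01704 VA.
Step 10 — Power factor: PF = P/|S| = 0.00508 (leading).

(a) P = 8.654e-05 W  (b) Q = -0.01704 VAR  (c) S = 0.01704 VA  (d) PF = 0.00508 (leading)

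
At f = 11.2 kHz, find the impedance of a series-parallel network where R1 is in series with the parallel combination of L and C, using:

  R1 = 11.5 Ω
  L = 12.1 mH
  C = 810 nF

Step 1 — Angular frequency: ω = 2π·f = 2π·1.12e+04 = 7.037e+04 rad/s.
Step 2 — Component impedances:
  R1: Z = R = 11.5 Ω
  L: Z = jωL = j·7.037e+04·0.0121 = 0 + j851.5 Ω
  C: Z = 1/(jωC) = -j/(ω·C) = 0 - j17.54 Ω
Step 3 — Parallel branch: L || C = 1/(1/L + 1/C) = 0 - j17.91 Ω.
Step 4 — Series with R1: Z_total = R1 + (L || C) = 11.5 - j17.91 Ω = 21.29∠-57.3° Ω.

Z = 11.5 - j17.91 Ω = 21.29∠-57.3° Ω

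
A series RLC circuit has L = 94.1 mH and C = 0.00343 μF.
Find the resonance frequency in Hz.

Step 1 — Resonance condition Im(Z)=0 gives ω₀ = 1/√(LC).
Step 2 — ω₀ = 1/√(0.0941·3.43e-09) = 5.566e+04 rad/s.
Step 3 — f₀ = ω₀/(2π) = 8859 Hz.

f₀ = 8859 Hz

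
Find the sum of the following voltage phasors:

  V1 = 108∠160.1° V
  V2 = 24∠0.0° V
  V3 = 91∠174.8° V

Step 1 — Convert each phasor to rectangular form:
  V1 = 108·(cos(160.1°) + j·sin(160.1°)) = -101.6 + j36.76 V
  V2 = 24·(cos(0.0°) + j·sin(0.0°)) = 24 V
  V3 = 91·(cos(174.8°) + j·sin(174.8°)) = -90.63 + j8.248 V
Step 2 — Sum components: V_total = -168.2 + j45.01 V.
Step 3 — Convert to polar: |V_total| = 174.1 V, ∠V_total = 165.0°.

V_total = 174.1∠165.0° V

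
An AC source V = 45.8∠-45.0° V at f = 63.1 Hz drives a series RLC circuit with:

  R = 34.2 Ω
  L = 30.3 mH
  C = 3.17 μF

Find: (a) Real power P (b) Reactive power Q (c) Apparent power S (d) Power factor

Step 1 — Angular frequency: ω = 2π·f = 2π·63.1 = 396.5 rad/s.
Step 2 — Component impedances:
  R: Z = R = 34.2 Ω
  L: Z = jωL = j·396.5·0.0303 = 0 + j12.01 Ω
  C: Z = 1/(jωC) = -j/(ω·C) = 0 - j795.7 Ω
Step 3 — Series combination: Z_total = R + L + C = 34.2 - j783.7 Ω = 784.4∠-87.5° Ω.
Step 4 — Source phasor: V = 45.8∠-45.0° V = 32.39 - j32.39 V.
Step 5 — Current: I = V / Z = 0.04305 + j0.03945 A = 0.05839∠42.5° A.
Step 6 — Complex power: S = V·I* = 0.1166 - j2.672 VA.
Step 7 — Real power: P = Re(S) = 0.1166 W.
Step 8 — Reactive power: Q = Im(S) = -2.672 VAR.
Step 9 — Apparent power: |S| = 2.674 VA.
Step 10 — Power factor: PF = P/|S| = 0.0436 (leading).

(a) P = 0.1166 W  (b) Q = -2.672 VAR  (c) S = 2.674 VA  (d) PF = 0.0436 (leading)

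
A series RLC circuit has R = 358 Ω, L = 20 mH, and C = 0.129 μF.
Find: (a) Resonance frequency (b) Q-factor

Step 1 — Resonance condition Im(Z)=0 gives ω₀ = 1/√(LC).
Step 2 — ω₀ = 1/√(0.02·1.29e-07) = 1.969e+04 rad/s.
Step 3 — f₀ = ω₀/(2π) = 3133 Hz.
Step 4 — Series Q: Q = ω₀L/R = 1.969e+04·0.02/358 = 1.1.

(a) f₀ = 3133 Hz  (b) Q = 1.1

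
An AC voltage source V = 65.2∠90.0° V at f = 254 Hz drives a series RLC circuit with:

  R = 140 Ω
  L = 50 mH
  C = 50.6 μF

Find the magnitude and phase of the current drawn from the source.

Step 1 — Angular frequency: ω = 2π·f = 2π·254 = 1596 rad/s.
Step 2 — Component impedances:
  R: Z = R = 140 Ω
  L: Z = jωL = j·1596·0.05 = 0 + j79.8 Ω
  C: Z = 1/(jωC) = -j/(ω·C) = 0 - j12.38 Ω
Step 3 — Series combination: Z_total = R + L + C = 140 + j67.41 Ω = 155.4∠25.7° Ω.
Step 4 — Source phasor: V = 65.2∠90.0° V = 0 + j65.2 V.
Step 5 — Ohm's law: I = V / Z_total = (0 + j65.2) / (140 + j67.41) = 0.182 + j0.3781 A.
Step 6 — Convert to polar: |I| = 0.4196 A, ∠I = 64.3°.

I = 0.4196∠64.3° A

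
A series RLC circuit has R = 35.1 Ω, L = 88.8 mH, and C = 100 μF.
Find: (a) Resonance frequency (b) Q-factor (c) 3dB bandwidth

Step 1 — Resonance condition Im(Z)=0 gives ω₀ = 1/√(LC).
Step 2 — ω₀ = 1/√(0.0888·0.0001) = 335.6 rad/s.
Step 3 — f₀ = ω₀/(2π) = 53.41 Hz.
Step 4 — Series Q: Q = ω₀L/R = 335.6·0.0888/35.1 = 0.849.
Step 5 — 3dB bandwidth: Δω = ω₀/Q = 395.3 rad/s; BW = Δω/(2π) = 62.91 Hz.

(a) f₀ = 53.41 Hz  (b) Q = 0.849  (c) BW = 62.91 Hz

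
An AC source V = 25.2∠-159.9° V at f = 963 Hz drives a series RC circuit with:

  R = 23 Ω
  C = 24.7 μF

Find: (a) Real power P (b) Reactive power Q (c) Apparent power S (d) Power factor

Step 1 — Angular frequency: ω = 2π·f = 2π·963 = 6051 rad/s.
Step 2 — Component impedances:
  R: Z = R = 23 Ω
  C: Z = 1/(jωC) = -j/(ω·C) = 0 - j6.691 Ω
Step 3 — Series combination: Z_total = R + C = 23 - j6.691 Ω = 23.95∠-16.2° Ω.
Step 4 — Source phasor: V = 25.2∠-159.9° V = -23.67 - j8.66 V.
Step 5 — Current: I = V / Z = -0.8476 - j0.6231 A = 1.052∠-143.7° A.
Step 6 — Complex power: S = V·I* = 25.46 - j7.406 VA.
Step 7 — Real power: P = Re(S) = 25.46 W.
Step 8 — Reactive power: Q = Im(S) = -7.406 VAR.
Step 9 — Apparent power: |S| = 26.51 VA.
Step 10 — Power factor: PF = P/|S| = 0.9602 (leading).

(a) P = 25.46 W  (b) Q = -7.406 VAR  (c) S = 26.51 VA  (d) PF = 0.9602 (leading)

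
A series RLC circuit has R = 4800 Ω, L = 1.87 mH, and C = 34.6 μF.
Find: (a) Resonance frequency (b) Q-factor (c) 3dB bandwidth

Step 1 — Resonance: ω₀ = 1/√(LC) = 1/√(0.00187·3.46e-05) = 3931 rad/s.
Step 2 — f₀ = ω₀/(2π) = 625.7 Hz.
Step 3 — Series Q: Q = ω₀L/R = 3931·0.00187/4800 = 0.001532.
Step 4 — Bandwidth: Δω = ω₀/Q = 2.567e+06 rad/s; BW = Δω/(2π) = 4.085e+05 Hz.

(a) f₀ = 625.7 Hz  (b) Q = 0.001532  (c) BW = 4.085e+05 Hz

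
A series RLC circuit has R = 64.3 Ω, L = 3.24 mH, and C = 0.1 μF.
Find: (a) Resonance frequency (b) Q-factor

Step 1 — Resonance condition Im(Z)=0 gives ω₀ = 1/√(LC).
Step 2 — ω₀ = 1/√(0.00324·1e-07) = 5.556e+04 rad/s.
Step 3 — f₀ = ω₀/(2π) = 8842 Hz.
Step 4 — Series Q: Q = ω₀L/R = 5.556e+04·0.00324/64.3 = 2.799.

(a) f₀ = 8842 Hz  (b) Q = 2.799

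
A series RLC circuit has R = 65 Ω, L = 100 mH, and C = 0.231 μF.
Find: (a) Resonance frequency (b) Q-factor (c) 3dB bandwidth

Step 1 — Resonance: ω₀ = 1/√(LC) = 1/√(0.1·2.31e-07) = 6580 rad/s.
Step 2 — f₀ = ω₀/(2π) = 1047 Hz.
Step 3 — Series Q: Q = ω₀L/R = 6580·0.1/65 = 10.12.
Step 4 — Bandwidth: Δω = ω₀/Q = 650 rad/s; BW = Δω/(2π) = 103.5 Hz.

(a) f₀ = 1047 Hz  (b) Q = 10.12  (c) BW = 103.5 Hz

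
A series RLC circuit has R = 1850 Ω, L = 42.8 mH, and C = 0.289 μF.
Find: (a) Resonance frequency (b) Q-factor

Step 1 — Resonance condition Im(Z)=0 gives ω₀ = 1/√(LC).
Step 2 — ω₀ = 1/√(0.0428·2.89e-07) = 8991 rad/s.
Step 3 — f₀ = ω₀/(2π) = 1431 Hz.
Step 4 — Series Q: Q = ω₀L/R = 8991·0.0428/1850 = 0.208.

(a) f₀ = 1431 Hz  (b) Q = 0.208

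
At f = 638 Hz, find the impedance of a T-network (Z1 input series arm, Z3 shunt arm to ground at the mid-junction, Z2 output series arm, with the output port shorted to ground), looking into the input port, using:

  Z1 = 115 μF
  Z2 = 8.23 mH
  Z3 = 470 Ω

Step 1 — Angular frequency: ω = 2π·f = 2π·638 = 4009 rad/s.
Step 2 — Component impedances:
  Z1: Z = 1/(jωC) = -j/(ω·C) = 0 - j2.169 Ω
  Z2: Z = jωL = j·4009·0.00823 = 0 + j32.99 Ω
  Z3: Z = R = 470 Ω
Step 3 — With the output port shorted to ground, the output series arm Z2 runs from the junction to ground; the shunt arm Z3 also runs from the junction to ground. They appear in parallel: Z3 || Z2 = 2.304 + j32.83 Ω.
Step 4 — Series with input arm Z1: Z_in = Z1 + (Z3 || Z2) = 2.304 + j30.66 Ω = 30.75∠85.7° Ω.

Z = 2.304 + j30.66 Ω = 30.75∠85.7° Ω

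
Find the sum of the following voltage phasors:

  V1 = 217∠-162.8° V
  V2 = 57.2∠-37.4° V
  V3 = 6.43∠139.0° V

Step 1 — Convert each phasor to rectangular form:
  V1 = 217·(cos(-162.8°) + j·sin(-162.8°)) = -207.3 - j64.17 V
  V2 = 57.2·(cos(-37.4°) + j·sin(-37.4°)) = 45.44 - j34.74 V
  V3 = 6.43·(cos(139.0°) + j·sin(139.0°)) = -4.853 + j4.218 V
Step 2 — Sum components: V_total = -166.7 - j94.69 V.
Step 3 — Convert to polar: |V_total| = 191.7 V, ∠V_total = -150.4°.

V_total = 191.7∠-150.4° V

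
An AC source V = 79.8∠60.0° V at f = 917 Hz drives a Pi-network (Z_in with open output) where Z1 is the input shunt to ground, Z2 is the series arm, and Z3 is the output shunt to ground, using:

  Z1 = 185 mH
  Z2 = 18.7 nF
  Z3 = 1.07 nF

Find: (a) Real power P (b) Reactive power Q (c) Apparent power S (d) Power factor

Step 1 — Angular frequency: ω = 2π·f = 2π·917 = 5762 rad/s.
Step 2 — Component impedances:
  Z1: Z = jωL = j·5762·0.185 = 0 + j1066 Ω
  Z2: Z = 1/(jωC) = -j/(ω·C) = 0 - j9281 Ω
  Z3: Z = 1/(jωC) = -j/(ω·C) = 0 - j1.622e+05 Ω
Step 3 — With open output, the series arm Z2 and the output shunt Z3 appear in series to ground: Z2 + Z3 = 0 - j1.715e+05 Ω.
Step 4 — Parallel with input shunt Z1: Z_in = Z1 || (Z2 + Z3) = 0 + j1073 Ω = 1073∠90.0° Ω.
Step 5 — Source phasor: V = 79.8∠60.0° V = 39.9 + j69.11 V.
Step 6 — Current: I = V / Z = 0.06443 - j0.0372 A = 0.0744∠-30.0° A.
Step 7 — Complex power: S = V·I* = 0 + j5.937 VA.
Step 8 — Real power: P = Re(S) = 0 W.
Step 9 — Reactive power: Q = Im(S) = 5.937 VAR.
Step 10 — Apparent power: |S| = 5.937 VA.
Step 11 — Power factor: PF = P/|S| = 0 (lagging).

(a) P = 0 W  (b) Q = 5.937 VAR  (c) S = 5.937 VA  (d) PF = 0 (lagging)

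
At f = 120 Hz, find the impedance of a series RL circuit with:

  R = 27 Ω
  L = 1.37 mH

Step 1 — Angular frequency: ω = 2π·f = 2π·120 = 754 rad/s.
Step 2 — Component impedances:
  R: Z = R = 27 Ω
  L: Z = jωL = j·754·0.00137 = 0 + j1.033 Ω
Step 3 — Series combination: Z_total = R + L = 27 + j1.033 Ω = 27.02∠2.2° Ω.

Z = 27 + j1.033 Ω = 27.02∠2.2° Ω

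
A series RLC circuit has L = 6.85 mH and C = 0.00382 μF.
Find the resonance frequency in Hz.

Step 1 — Resonance condition Im(Z)=0 gives ω₀ = 1/√(LC).
Step 2 — ω₀ = 1/√(0.00685·3.82e-09) = 1.955e+05 rad/s.
Step 3 — f₀ = ω₀/(2π) = 3.111e+04 Hz.

f₀ = 3.111e+04 Hz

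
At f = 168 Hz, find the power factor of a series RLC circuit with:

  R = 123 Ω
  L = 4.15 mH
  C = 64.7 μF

Step 1 — Angular frequency: ω = 2π·f = 2π·168 = 1056 rad/s.
Step 2 — Component impedances:
  R: Z = R = 123 Ω
  L: Z = jωL = j·1056·0.00415 = 0 + j4.381 Ω
  C: Z = 1/(jωC) = -j/(ω·C) = 0 - j14.64 Ω
Step 3 — Series combination: Z_total = R + L + C = 123 - j10.26 Ω = 123.4∠-4.8° Ω.
Step 4 — Power factor: PF = cos(φ) = Re(Z)/|Z| = 123/123.43 = 0.9965.
Step 5 — Type: Im(Z) = -10.26 ⇒ leading (phase φ = -4.8°).

PF = 0.9965 (leading, φ = -4.8°)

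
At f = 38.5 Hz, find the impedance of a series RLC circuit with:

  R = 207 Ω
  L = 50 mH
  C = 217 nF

Step 1 — Angular frequency: ω = 2π·f = 2π·38.5 = 241.9 rad/s.
Step 2 — Component impedances:
  R: Z = R = 207 Ω
  L: Z = jωL = j·241.9·0.05 = 0 + j12.1 Ω
  C: Z = 1/(jωC) = -j/(ω·C) = 0 - j1.905e+04 Ω
Step 3 — Series combination: Z_total = R + L + C = 207 - j1.904e+04 Ω = 1.904e+04∠-89.4° Ω.

Z = 207 - j1.904e+04 Ω = 1.904e+04∠-89.4° Ω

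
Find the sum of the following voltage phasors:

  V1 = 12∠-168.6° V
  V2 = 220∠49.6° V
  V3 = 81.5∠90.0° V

Step 1 — Convert each phasor to rectangular form:
  V1 = 12·(cos(-168.6°) + j·sin(-168.6°)) = -11.76 - j2.372 V
  V2 = 220·(cos(49.6°) + j·sin(49.6°)) = 142.6 + j167.5 V
  V3 = 81.5·(cos(90.0°) + j·sin(90.0°)) = 0 + j81.5 V
Step 2 — Sum components: V_total = 130.8 + j246.7 V.
Step 3 — Convert to polar: |V_total| = 279.2 V, ∠V_total = 62.1°.

V_total = 279.2∠62.1° V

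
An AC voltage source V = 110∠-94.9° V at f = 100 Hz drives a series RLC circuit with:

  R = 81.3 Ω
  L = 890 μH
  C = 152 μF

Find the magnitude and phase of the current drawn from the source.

Step 1 — Angular frequency: ω = 2π·f = 2π·100 = 628.3 rad/s.
Step 2 — Component impedances:
  R: Z = R = 81.3 Ω
  L: Z = jωL = j·628.3·0.00089 = 0 + j0.5592 Ω
  C: Z = 1/(jωC) = -j/(ω·C) = 0 - j10.47 Ω
Step 3 — Series combination: Z_total = R + L + C = 81.3 - j9.912 Ω = 81.9∠-7.0° Ω.
Step 4 — Source phasor: V = 110∠-94.9° V = -9.396 - j109.6 V.
Step 5 — Ohm's law: I = V / Z_total = (-9.396 - j109.6) / (81.3 - j9.912) = 0.04806 - j1.342 A.
Step 6 — Convert to polar: |I| = 1.343 A, ∠I = -87.9°.

I = 1.343∠-87.9° A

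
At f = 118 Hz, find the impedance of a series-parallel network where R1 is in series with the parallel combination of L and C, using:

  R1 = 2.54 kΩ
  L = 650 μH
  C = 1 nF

Step 1 — Angular frequency: ω = 2π·f = 2π·118 = 741.4 rad/s.
Step 2 — Component impedances:
  R1: Z = R = 2540 Ω
  L: Z = jωL = j·741.4·0.00065 = 0 + j0.4819 Ω
  C: Z = 1/(jωC) = -j/(ω·C) = 0 - j1.349e+06 Ω
Step 3 — Parallel branch: L || C = 1/(1/L + 1/C) = 0 + j0.4819 Ω.
Step 4 — Series with R1: Z_total = R1 + (L || C) = 2540 + j0.4819 Ω = 2540∠0.0° Ω.

Z = 2540 + j0.4819 Ω = 2540∠0.0° Ω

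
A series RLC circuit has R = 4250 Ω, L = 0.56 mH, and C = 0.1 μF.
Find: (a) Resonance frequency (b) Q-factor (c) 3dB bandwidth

Step 1 — Resonance condition Im(Z)=0 gives ω₀ = 1/√(LC).
Step 2 — ω₀ = 1/√(0.00056·1e-07) = 1.336e+05 rad/s.
Step 3 — f₀ = ω₀/(2π) = 2.127e+04 Hz.
Step 4 — Series Q: Q = ω₀L/R = 1.336e+05·0.00056/4250 = 0.01761.
Step 5 — 3dB bandwidth: Δω = ω₀/Q = 7.589e+06 rad/s; BW = Δω/(2π) = 1.208e+06 Hz.

(a) f₀ = 2.127e+04 Hz  (b) Q = 0.01761  (c) BW = 1.208e+06 Hz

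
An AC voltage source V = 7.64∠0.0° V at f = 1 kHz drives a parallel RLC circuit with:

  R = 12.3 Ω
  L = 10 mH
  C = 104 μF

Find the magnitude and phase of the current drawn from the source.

Step 1 — Angular frequency: ω = 2π·f = 2π·1000 = 6283 rad/s.
Step 2 — Component impedances:
  R: Z = R = 12.3 Ω
  L: Z = jωL = j·6283·0.01 = 0 + j62.83 Ω
  C: Z = 1/(jωC) = -j/(ω·C) = 0 - j1.53 Ω
Step 3 — Parallel combination: 1/Z_total = 1/R + 1/L + 1/C; Z_total = 0.1968 - j1.543 Ω = 1.556∠-82.7° Ω.
Step 4 — Source phasor: V = 7.64∠0.0° V = 7.64 V.
Step 5 — Ohm's law: I = V / Z_total = (7.64) / (0.1968 - j1.543) = 0.6211 + j4.871 A.
Step 6 — Convert to polar: |I| = 4.91 A, ∠I = 82.7°.

I = 4.91∠82.7° A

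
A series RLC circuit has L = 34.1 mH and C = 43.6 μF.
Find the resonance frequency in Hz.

Step 1 — Resonance condition Im(Z)=0 gives ω₀ = 1/√(LC).
Step 2 — ω₀ = 1/√(0.0341·4.36e-05) = 820.1 rad/s.
Step 3 — f₀ = ω₀/(2π) = 130.5 Hz.

f₀ = 130.5 Hz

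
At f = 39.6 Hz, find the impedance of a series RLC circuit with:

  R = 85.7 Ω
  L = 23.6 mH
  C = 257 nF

Step 1 — Angular frequency: ω = 2π·f = 2π·39.6 = 248.8 rad/s.
Step 2 — Component impedances:
  R: Z = R = 85.7 Ω
  L: Z = jωL = j·248.8·0.0236 = 0 + j5.872 Ω
  C: Z = 1/(jωC) = -j/(ω·C) = 0 - j1.564e+04 Ω
Step 3 — Series combination: Z_total = R + L + C = 85.7 - j1.563e+04 Ω = 1.563e+04∠-89.7° Ω.

Z = 85.7 - j1.563e+04 Ω = 1.563e+04∠-89.7° Ω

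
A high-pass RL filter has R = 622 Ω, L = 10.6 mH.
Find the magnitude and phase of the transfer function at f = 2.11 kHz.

Step 1 — Angular frequency: ω = 2π·2110 = 1.326e+04 rad/s.
Step 2 — Transfer function: H(jω) = jωL/(R + jωL).
Step 3 — Numerator jωL = j·140.5; denominator R + jωL = 622 + j140.5.
Step 4 — H = 0.04857 + j0.215.
Step 5 — Magnitude: |H| = 0.2204 (-13.1 dB); phase: φ = 77.3°.

|H| = 0.2204 (-13.1 dB), φ = 77.3°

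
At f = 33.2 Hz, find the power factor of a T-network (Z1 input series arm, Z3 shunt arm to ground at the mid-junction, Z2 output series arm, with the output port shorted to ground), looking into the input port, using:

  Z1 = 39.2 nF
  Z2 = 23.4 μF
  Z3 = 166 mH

Step 1 — Angular frequency: ω = 2π·f = 2π·33.2 = 208.6 rad/s.
Step 2 — Component impedances:
  Z1: Z = 1/(jωC) = -j/(ω·C) = 0 - j1.223e+05 Ω
  Z2: Z = 1/(jωC) = -j/(ω·C) = 0 - j204.9 Ω
  Z3: Z = jωL = j·208.6·0.166 = 0 + j34.63 Ω
Step 3 — With the output port shorted to ground, the output series arm Z2 runs from the junction to ground; the shunt arm Z3 also runs from the junction to ground. They appear in parallel: Z3 || Z2 = 0 + j41.67 Ω.
Step 4 — Series with input arm Z1: Z_in = Z1 + (Z3 || Z2) = 0 - j1.222e+05 Ω = 1.222e+05∠-90.0° Ω.
Step 5 — Power factor: PF = cos(φ) = Re(Z)/|Z| = 0/1.222e+05 = 0.
Step 6 — Type: Im(Z) = -1.222e+05 ⇒ leading (phase φ = -90.0°).

PF = 0 (leading, φ = -90.0°)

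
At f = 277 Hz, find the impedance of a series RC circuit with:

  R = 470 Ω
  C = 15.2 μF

Step 1 — Angular frequency: ω = 2π·f = 2π·277 = 1740 rad/s.
Step 2 — Component impedances:
  R: Z = R = 470 Ω
  C: Z = 1/(jωC) = -j/(ω·C) = 0 - j37.8 Ω
Step 3 — Series combination: Z_total = R + C = 470 - j37.8 Ω = 471.5∠-4.6° Ω.

Z = 470 - j37.8 Ω = 471.5∠-4.6° Ω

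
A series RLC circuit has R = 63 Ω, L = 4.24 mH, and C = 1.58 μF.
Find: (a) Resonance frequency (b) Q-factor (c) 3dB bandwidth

Step 1 — Resonance condition Im(Z)=0 gives ω₀ = 1/√(LC).
Step 2 — ω₀ = 1/√(0.00424·1.58e-06) = 1.222e+04 rad/s.
Step 3 — f₀ = ω₀/(2π) = 1945 Hz.
Step 4 — Series Q: Q = ω₀L/R = 1.222e+04·0.00424/63 = 0.8223.
Step 5 — 3dB bandwidth: Δω = ω₀/Q = 1.486e+04 rad/s; BW = Δω/(2π) = 2365 Hz.

(a) f₀ = 1945 Hz  (b) Q = 0.8223  (c) BW = 2365 Hz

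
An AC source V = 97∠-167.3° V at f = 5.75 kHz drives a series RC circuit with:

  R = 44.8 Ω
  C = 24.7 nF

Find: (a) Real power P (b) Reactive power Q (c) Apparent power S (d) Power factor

Step 1 — Angular frequency: ω = 2π·f = 2π·5750 = 3.613e+04 rad/s.
Step 2 — Component impedances:
  R: Z = R = 44.8 Ω
  C: Z = 1/(jωC) = -j/(ω·C) = 0 - j1121 Ω
Step 3 — Series combination: Z_total = R + C = 44.8 - j1121 Ω = 1122∠-87.7° Ω.
Step 4 — Source phasor: V = 97∠-167.3° V = -94.63 - j21.33 V.
Step 5 — Current: I = V / Z = 0.01563 - j0.08507 A = 0.08649∠-79.6° A.
Step 6 — Complex power: S = V·I* = 0.3351 - j8.383 VA.
Step 7 — Real power: P = Re(S) = 0.3351 W.
Step 8 — Reactive power: Q = Im(S) = -8.383 VAR.
Step 9 — Apparent power: |S| = 8.39 VA.
Step 10 — Power factor: PF = P/|S| = 0.03995 (leading).

(a) P = 0.3351 W  (b) Q = -8.383 VAR  (c) S = 8.39 VA  (d) PF = 0.03995 (leading)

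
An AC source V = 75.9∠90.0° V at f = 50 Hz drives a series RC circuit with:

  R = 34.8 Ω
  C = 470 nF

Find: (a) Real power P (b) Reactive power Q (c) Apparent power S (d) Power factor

Step 1 — Angular frequency: ω = 2π·f = 2π·50 = 314.2 rad/s.
Step 2 — Component impedances:
  R: Z = R = 34.8 Ω
  C: Z = 1/(jωC) = -j/(ω·C) = 0 - j6773 Ω
Step 3 — Series combination: Z_total = R + C = 34.8 - j6773 Ω = 6773∠-89.7° Ω.
Step 4 — Source phasor: V = 75.9∠90.0° V = 0 + j75.9 V.
Step 5 — Current: I = V / Z = -0.01121 + j5.758e-05 A = 0.01121∠179.7° A.
Step 6 — Complex power: S = V·I* = 0.004371 - j0.8506 VA.
Step 7 — Real power: P = Re(S) = 0.004371 W.
Step 8 — Reactive power: Q = Im(S) = -0.8506 VAR.
Step 9 — Apparent power: |S| = 0.8506 VA.
Step 10 — Power factor: PF = P/|S| = 0.005138 (leading).

(a) P = 0.004371 W  (b) Q = -0.8506 VAR  (c) S = 0.8506 VA  (d) PF = 0.005138 (leading)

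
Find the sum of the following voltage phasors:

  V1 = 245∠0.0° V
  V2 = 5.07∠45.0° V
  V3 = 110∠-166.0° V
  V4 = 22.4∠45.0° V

Step 1 — Convert each phasor to rectangular form:
  V1 = 245·(cos(0.0°) + j·sin(0.0°)) = 245 V
  V2 = 5.07·(cos(45.0°) + j·sin(45.0°)) = 3.585 + j3.585 V
  V3 = 110·(cos(-166.0°) + j·sin(-166.0°)) = -106.7 - j26.61 V
  V4 = 22.4·(cos(45.0°) + j·sin(45.0°)) = 15.84 + j15.84 V
Step 2 — Sum components: V_total = 157.7 - j7.187 V.
Step 3 — Convert to polar: |V_total| = 157.9 V, ∠V_total = -2.6°.

V_total = 157.9∠-2.6° V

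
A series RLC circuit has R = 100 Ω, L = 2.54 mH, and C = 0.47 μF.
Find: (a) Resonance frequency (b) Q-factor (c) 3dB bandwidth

Step 1 — Resonance: ω₀ = 1/√(LC) = 1/√(0.00254·4.7e-07) = 2.894e+04 rad/s.
Step 2 — f₀ = ω₀/(2π) = 4606 Hz.
Step 3 — Series Q: Q = ω₀L/R = 2.894e+04·0.00254/100 = 0.7351.
Step 4 — Bandwidth: Δω = ω₀/Q = 3.937e+04 rad/s; BW = Δω/(2π) = 6266 Hz.

(a) f₀ = 4606 Hz  (b) Q = 0.7351  (c) BW = 6266 Hz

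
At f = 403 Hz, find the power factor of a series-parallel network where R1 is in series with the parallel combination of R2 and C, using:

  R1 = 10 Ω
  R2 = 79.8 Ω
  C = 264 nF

Step 1 — Angular frequency: ω = 2π·f = 2π·403 = 2532 rad/s.
Step 2 — Component impedances:
  R1: Z = R = 10 Ω
  R2: Z = R = 79.8 Ω
  C: Z = 1/(jωC) = -j/(ω·C) = 0 - j1496 Ω
Step 3 — Parallel branch: R2 || C = 1/(1/R2 + 1/C) = 79.57 - j4.245 Ω.
Step 4 — Series with R1: Z_total = R1 + (R2 || C) = 89.57 - j4.245 Ω = 89.67∠-2.7° Ω.
Step 5 — Power factor: PF = cos(φ) = Re(Z)/|Z| = 89.57/89.67 = 0.9989.
Step 6 — Type: Im(Z) = -4.245 ⇒ leading (phase φ = -2.7°).

PF = 0.9989 (leading, φ = -2.7°)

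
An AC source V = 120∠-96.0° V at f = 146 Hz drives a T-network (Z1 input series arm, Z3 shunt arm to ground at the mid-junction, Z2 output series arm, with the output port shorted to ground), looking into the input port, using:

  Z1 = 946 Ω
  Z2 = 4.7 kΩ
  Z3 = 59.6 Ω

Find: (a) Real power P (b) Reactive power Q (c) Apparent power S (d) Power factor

Step 1 — Angular frequency: ω = 2π·f = 2π·146 = 917.3 rad/s.
Step 2 — Component impedances:
  Z1: Z = R = 946 Ω
  Z2: Z = R = 4700 Ω
  Z3: Z = R = 59.6 Ω
Step 3 — With the output port shorted to ground, the output series arm Z2 runs from the junction to ground; the shunt arm Z3 also runs from the junction to ground. They appear in parallel: Z3 || Z2 = 58.85 Ω.
Step 4 — Series with input arm Z1: Z_in = Z1 + (Z3 || Z2) = 1005 Ω = 1005∠0.0° Ω.
Step 5 — Source phasor: V = 120∠-96.0° V = -12.54 - j119.3 V.
Step 6 — Current: I = V / Z = -0.01248 - j0.1188 A = 0.1194∠-96.0° A.
Step 7 — Complex power: S = V·I* = 14.33 VA.
Step 8 — Real power: P = Re(S) = 14.33 W.
Step 9 — Reactive power: Q = Im(S) = 0 VAR.
Step 10 — Apparent power: |S| = 14.33 VA.
Step 11 — Power factor: PF = P/|S| = 1 (unity).

(a) P = 14.33 W  (b) Q = 0 VAR  (c) S = 14.33 VA  (d) PF = 1 (unity)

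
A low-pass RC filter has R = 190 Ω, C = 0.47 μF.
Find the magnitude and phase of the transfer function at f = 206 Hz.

Step 1 — Angular frequency: ω = 2π·206 = 1294 rad/s.
Step 2 — Transfer function: H(jω) = 1/(1 + jωRC).
Step 3 — Denominator: 1 + jωRC = 1 + j·1294·190·4.7e-07 = 1 + j0.1156.
Step 4 — H = 0.9868 - j0.1141.
Step 5 — Magnitude: |H| = 0.9934 (-0.1 dB); phase: φ = -6.6°.

|H| = 0.9934 (-0.1 dB), φ = -6.6°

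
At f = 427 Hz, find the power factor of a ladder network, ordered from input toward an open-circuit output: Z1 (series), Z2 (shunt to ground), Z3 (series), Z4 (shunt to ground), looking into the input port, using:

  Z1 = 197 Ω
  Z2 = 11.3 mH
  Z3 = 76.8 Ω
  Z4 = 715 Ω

Step 1 — Angular frequency: ω = 2π·f = 2π·427 = 2683 rad/s.
Step 2 — Component impedances:
  Z1: Z = R = 197 Ω
  Z2: Z = jωL = j·2683·0.0113 = 0 + j30.32 Ω
  Z3: Z = R = 76.8 Ω
  Z4: Z = R = 715 Ω
Step 3 — Ladder network (open output): work backward from the far end, alternating series and parallel combinations. Z_in = 198.2 + j30.27 Ω = 200.5∠8.7° Ω.
Step 4 — Power factor: PF = cos(φ) = Re(Z)/|Z| = 198.2/200.5 = 0.9885.
Step 5 — Type: Im(Z) = 30.27 ⇒ lagging (phase φ = 8.7°).

PF = 0.9885 (lagging, φ = 8.7°)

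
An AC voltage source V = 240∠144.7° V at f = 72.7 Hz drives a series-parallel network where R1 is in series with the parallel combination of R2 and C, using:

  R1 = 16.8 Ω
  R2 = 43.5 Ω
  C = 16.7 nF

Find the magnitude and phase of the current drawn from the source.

Step 1 — Angular frequency: ω = 2π·f = 2π·72.7 = 456.8 rad/s.
Step 2 — Component impedances:
  R1: Z = R = 16.8 Ω
  R2: Z = R = 43.5 Ω
  C: Z = 1/(jωC) = -j/(ω·C) = 0 - j1.311e+05 Ω
Step 3 — Parallel branch: R2 || C = 1/(1/R2 + 1/C) = 43.5 - j0.01443 Ω.
Step 4 — Series with R1: Z_total = R1 + (R2 || C) = 60.3 - j0.01443 Ω = 60.3∠-0.0° Ω.
Step 5 — Source phasor: V = 240∠144.7° V = -195.9 + j138.7 V.
Step 6 — Ohm's law: I = V / Z_total = (-195.9 + j138.7) / (60.3 - j0.01443) = -3.249 + j2.299 A.
Step 7 — Convert to polar: |I| = 3.98 A, ∠I = 144.7°.

I = 3.98∠144.7° A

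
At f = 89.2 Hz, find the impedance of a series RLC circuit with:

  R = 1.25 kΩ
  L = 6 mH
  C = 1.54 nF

Step 1 — Angular frequency: ω = 2π·f = 2π·89.2 = 560.5 rad/s.
Step 2 — Component impedances:
  R: Z = R = 1250 Ω
  L: Z = jωL = j·560.5·0.006 = 0 + j3.363 Ω
  C: Z = 1/(jωC) = -j/(ω·C) = 0 - j1.159e+06 Ω
Step 3 — Series combination: Z_total = R + L + C = 1250 - j1.159e+06 Ω = 1.159e+06∠-89.9° Ω.

Z = 1250 - j1.159e+06 Ω = 1.159e+06∠-89.9° Ω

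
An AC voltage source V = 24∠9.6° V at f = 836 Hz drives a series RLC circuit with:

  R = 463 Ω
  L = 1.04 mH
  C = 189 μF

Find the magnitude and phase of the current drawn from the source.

Step 1 — Angular frequency: ω = 2π·f = 2π·836 = 5253 rad/s.
Step 2 — Component impedances:
  R: Z = R = 463 Ω
  L: Z = jωL = j·5253·0.00104 = 0 + j5.463 Ω
  C: Z = 1/(jωC) = -j/(ω·C) = 0 - j1.007 Ω
Step 3 — Series combination: Z_total = R + L + C = 463 + j4.456 Ω = 463∠0.6° Ω.
Step 4 — Source phasor: V = 24∠9.6° V = 23.66 + j4.002 V.
Step 5 — Ohm's law: I = V / Z_total = (23.66 + j4.002) / (463 + j4.456) = 0.05119 + j0.008152 A.
Step 6 — Convert to polar: |I| = 0.05183 A, ∠I = 9.0°.

I = 0.05183∠9.0° A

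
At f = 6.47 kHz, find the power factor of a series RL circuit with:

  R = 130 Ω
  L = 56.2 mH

Step 1 — Angular frequency: ω = 2π·f = 2π·6470 = 4.065e+04 rad/s.
Step 2 — Component impedances:
  R: Z = R = 130 Ω
  L: Z = jωL = j·4.065e+04·0.0562 = 0 + j2285 Ω
Step 3 — Series combination: Z_total = R + L = 130 + j2285 Ω = 2288∠86.7° Ω.
Step 4 — Power factor: PF = cos(φ) = Re(Z)/|Z| = 130/2288.3 = 0.05681.
Step 5 — Type: Im(Z) = 2285 ⇒ lagging (phase φ = 86.7°).

PF = 0.05681 (lagging, φ = 86.7°)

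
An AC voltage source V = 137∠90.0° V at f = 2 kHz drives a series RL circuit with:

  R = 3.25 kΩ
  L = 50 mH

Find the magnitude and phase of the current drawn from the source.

Step 1 — Angular frequency: ω = 2π·f = 2π·2000 = 1.257e+04 rad/s.
Step 2 — Component impedances:
  R: Z = R = 3250 Ω
  L: Z = jωL = j·1.257e+04·0.05 = 0 + j628.3 Ω
Step 3 — Series combination: Z_total = R + L = 3250 + j628.3 Ω = 3310∠10.9° Ω.
Step 4 — Source phasor: V = 137∠90.0° V = 0 + j137 V.
Step 5 — Ohm's law: I = V / Z_total = (0 + j137) / (3250 + j628.3) = 0.007856 + j0.04064 A.
Step 6 — Convert to polar: |I| = 0.04139 A, ∠I = 79.1°.

I = 0.04139∠79.1° A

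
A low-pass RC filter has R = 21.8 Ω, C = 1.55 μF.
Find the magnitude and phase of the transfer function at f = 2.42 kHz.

Step 1 — Angular frequency: ω = 2π·2420 = 1.521e+04 rad/s.
Step 2 — Transfer function: H(jω) = 1/(1 + jωRC).
Step 3 — Denominator: 1 + jωRC = 1 + j·1.521e+04·21.8·1.55e-06 = 1 + j0.5138.
Step 4 — H = 0.7912 - j0.4065.
Step 5 — Magnitude: |H| = 0.8895 (-1.0 dB); phase: φ = -27.2°.

|H| = 0.8895 (-1.0 dB), φ = -27.2°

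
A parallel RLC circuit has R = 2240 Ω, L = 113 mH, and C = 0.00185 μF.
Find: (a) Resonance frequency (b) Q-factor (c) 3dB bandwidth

Step 1 — Resonance: ω₀ = 1/√(LC) = 1/√(0.113·1.85e-09) = 6.916e+04 rad/s.
Step 2 — f₀ = ω₀/(2π) = 1.101e+04 Hz.
Step 3 — Parallel Q: Q = R/(ω₀L) = 2240/(6.916e+04·0.113) = 0.2866.
Step 4 — Bandwidth: Δω = ω₀/Q = 2.413e+05 rad/s; BW = Δω/(2π) = 3.841e+04 Hz.

(a) f₀ = 1.101e+04 Hz  (b) Q = 0.2866  (c) BW = 3.841e+04 Hz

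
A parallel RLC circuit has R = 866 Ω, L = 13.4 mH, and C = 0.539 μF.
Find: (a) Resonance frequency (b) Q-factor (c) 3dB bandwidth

Step 1 — Resonance: ω₀ = 1/√(LC) = 1/√(0.0134·5.39e-07) = 1.177e+04 rad/s.
Step 2 — f₀ = ω₀/(2π) = 1873 Hz.
Step 3 — Parallel Q: Q = R/(ω₀L) = 866/(1.177e+04·0.0134) = 5.492.
Step 4 — Bandwidth: Δω = ω₀/Q = 2142 rad/s; BW = Δω/(2π) = 341 Hz.

(a) f₀ = 1873 Hz  (b) Q = 5.492  (c) BW = 341 Hz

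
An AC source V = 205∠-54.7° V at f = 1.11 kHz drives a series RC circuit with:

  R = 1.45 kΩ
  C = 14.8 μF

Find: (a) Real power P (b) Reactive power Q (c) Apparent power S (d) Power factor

Step 1 — Angular frequency: ω = 2π·f = 2π·1110 = 6974 rad/s.
Step 2 — Component impedances:
  R: Z = R = 1450 Ω
  C: Z = 1/(jωC) = -j/(ω·C) = 0 - j9.688 Ω
Step 3 — Series combination: Z_total = R + C = 1450 - j9.688 Ω = 1450∠-0.4° Ω.
Step 4 — Source phasor: V = 205∠-54.7° V = 118.5 - j167.3 V.
Step 5 — Current: I = V / Z = 0.08246 - j0.1148 A = 0.1414∠-54.3° A.
Step 6 — Complex power: S = V·I* = 28.98 - j0.1936 VA.
Step 7 — Real power: P = Re(S) = 28.98 W.
Step 8 — Reactive power: Q = Im(S) = -0.1936 VAR.
Step 9 — Apparent power: |S| = 28.98 VA.
Step 10 — Power factor: PF = P/|S| = 1 (leading).

(a) P = 28.98 W  (b) Q = -0.1936 VAR  (c) S = 28.98 VA  (d) PF = 1 (leading)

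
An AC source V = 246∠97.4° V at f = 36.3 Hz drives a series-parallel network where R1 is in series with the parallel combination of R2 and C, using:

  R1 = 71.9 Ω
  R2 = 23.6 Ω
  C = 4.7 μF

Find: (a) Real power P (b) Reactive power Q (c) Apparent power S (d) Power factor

Step 1 — Angular frequency: ω = 2π·f = 2π·36.3 = 228.1 rad/s.
Step 2 — Component impedances:
  R1: Z = R = 71.9 Ω
  R2: Z = R = 23.6 Ω
  C: Z = 1/(jωC) = -j/(ω·C) = 0 - j932.9 Ω
Step 3 — Parallel branch: R2 || C = 1/(1/R2 + 1/C) = 23.58 - j0.5967 Ω.
Step 4 — Series with R1: Z_total = R1 + (R2 || C) = 95.48 - j0.5967 Ω = 95.49∠-0.4° Ω.
Step 5 — Source phasor: V = 246∠97.4° V = -31.68 + j244 V.
Step 6 — Current: I = V / Z = -0.3478 + j2.553 A = 2.576∠97.8° A.
Step 7 — Complex power: S = V·I* = 633.8 - j3.96 VA.
Step 8 — Real power: P = Re(S) = 633.8 W.
Step 9 — Reactive power: Q = Im(S) = -3.96 VAR.
Step 10 — Apparent power: |S| = 633.8 VA.
Step 11 — Power factor: PF = P/|S| = 1 (leading).

(a) P = 633.8 W  (b) Q = -3.96 VAR  (c) S = 633.8 VA  (d) PF = 1 (leading)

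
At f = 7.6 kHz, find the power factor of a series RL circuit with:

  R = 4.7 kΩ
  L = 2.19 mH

Step 1 — Angular frequency: ω = 2π·f = 2π·7600 = 4.775e+04 rad/s.
Step 2 — Component impedances:
  R: Z = R = 4700 Ω
  L: Z = jωL = j·4.775e+04·0.00219 = 0 + j104.6 Ω
Step 3 — Series combination: Z_total = R + L = 4700 + j104.6 Ω = 4701∠1.3° Ω.
Step 4 — Power factor: PF = cos(φ) = Re(Z)/|Z| = 4700/4701 = 0.9998.
Step 5 — Type: Im(Z) = 104.6 ⇒ lagging (phase φ = 1.3°).

PF = 0.9998 (lagging, φ = 1.3°)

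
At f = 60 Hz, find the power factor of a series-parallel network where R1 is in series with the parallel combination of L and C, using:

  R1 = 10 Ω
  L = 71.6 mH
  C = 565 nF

Step 1 — Angular frequency: ω = 2π·f = 2π·60 = 377 rad/s.
Step 2 — Component impedances:
  R1: Z = R = 10 Ω
  L: Z = jωL = j·377·0.0716 = 0 + j26.99 Ω
  C: Z = 1/(jωC) = -j/(ω·C) = 0 - j4695 Ω
Step 3 — Parallel branch: L || C = 1/(1/L + 1/C) = 0 + j27.15 Ω.
Step 4 — Series with R1: Z_total = R1 + (L || C) = 10 + j27.15 Ω = 28.93∠69.8° Ω.
Step 5 — Power factor: PF = cos(φ) = Re(Z)/|Z| = 10/28.932 = 0.3456.
Step 6 — Type: Im(Z) = 27.15 ⇒ lagging (phase φ = 69.8°).

PF = 0.3456 (lagging, φ = 69.8°)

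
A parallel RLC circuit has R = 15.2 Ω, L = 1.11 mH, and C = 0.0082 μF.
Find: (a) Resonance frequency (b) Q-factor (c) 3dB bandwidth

Step 1 — Resonance: ω₀ = 1/√(LC) = 1/√(0.00111·8.2e-09) = 3.315e+05 rad/s.
Step 2 — f₀ = ω₀/(2π) = 5.275e+04 Hz.
Step 3 — Parallel Q: Q = R/(ω₀L) = 15.2/(3.315e+05·0.00111) = 0.04131.
Step 4 — Bandwidth: Δω = ω₀/Q = 8.023e+06 rad/s; BW = Δω/(2π) = 1.277e+06 Hz.

(a) f₀ = 5.275e+04 Hz  (b) Q = 0.04131  (c) BW = 1.277e+06 Hz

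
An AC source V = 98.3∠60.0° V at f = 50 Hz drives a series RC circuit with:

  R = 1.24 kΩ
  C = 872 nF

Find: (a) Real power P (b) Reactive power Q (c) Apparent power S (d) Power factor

Step 1 — Angular frequency: ω = 2π·f = 2π·50 = 314.2 rad/s.
Step 2 — Component impedances:
  R: Z = R = 1240 Ω
  C: Z = 1/(jωC) = -j/(ω·C) = 0 - j3650 Ω
Step 3 — Series combination: Z_total = R + C = 1240 - j3650 Ω = 3855∠-71.2° Ω.
Step 4 — Source phasor: V = 98.3∠60.0° V = 49.15 + j85.13 V.
Step 5 — Current: I = V / Z = -0.01681 + j0.01917 A = 0.0255∠131.2° A.
Step 6 — Complex power: S = V·I* = 0.8062 - j2.373 VA.
Step 7 — Real power: P = Re(S) = 0.8062 W.
Step 8 — Reactive power: Q = Im(S) = -2.373 VAR.
Step 9 — Apparent power: |S| = 2.506 VA.
Step 10 — Power factor: PF = P/|S| = 0.3216 (leading).

(a) P = 0.8062 W  (b) Q = -2.373 VAR  (c) S = 2.506 VA  (d) PF = 0.3216 (leading)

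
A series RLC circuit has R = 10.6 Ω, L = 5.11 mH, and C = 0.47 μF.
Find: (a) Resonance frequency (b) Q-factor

Step 1 — Resonance condition Im(Z)=0 gives ω₀ = 1/√(LC).
Step 2 — ω₀ = 1/√(0.00511·4.7e-07) = 2.041e+04 rad/s.
Step 3 — f₀ = ω₀/(2π) = 3248 Hz.
Step 4 — Series Q: Q = ω₀L/R = 2.041e+04·0.00511/10.6 = 9.837.

(a) f₀ = 3248 Hz  (b) Q = 9.837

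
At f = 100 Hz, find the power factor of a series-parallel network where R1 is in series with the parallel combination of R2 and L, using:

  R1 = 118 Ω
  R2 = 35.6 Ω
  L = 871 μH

Step 1 — Angular frequency: ω = 2π·f = 2π·100 = 628.3 rad/s.
Step 2 — Component impedances:
  R1: Z = R = 118 Ω
  R2: Z = R = 35.6 Ω
  L: Z = jωL = j·628.3·0.000871 = 0 + j0.5473 Ω
Step 3 — Parallel branch: R2 || L = 1/(1/R2 + 1/L) = 0.008411 + j0.5471 Ω.
Step 4 — Series with R1: Z_total = R1 + (R2 || L) = 118 + j0.5471 Ω = 118∠0.3° Ω.
Step 5 — Power factor: PF = cos(φ) = Re(Z)/|Z| = 118/118 = 1.
Step 6 — Type: Im(Z) = 0.5471 ⇒ lagging (phase φ = 0.3°).

PF = 1 (lagging, φ = 0.3°)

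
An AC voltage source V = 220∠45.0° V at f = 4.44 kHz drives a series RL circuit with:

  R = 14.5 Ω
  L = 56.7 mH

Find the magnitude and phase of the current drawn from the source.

Step 1 — Angular frequency: ω = 2π·f = 2π·4440 = 2.79e+04 rad/s.
Step 2 — Component impedances:
  R: Z = R = 14.5 Ω
  L: Z = jωL = j·2.79e+04·0.0567 = 0 + j1582 Ω
Step 3 — Series combination: Z_total = R + L = 14.5 + j1582 Ω = 1582∠89.5° Ω.
Step 4 — Source phasor: V = 220∠45.0° V = 155.6 + j155.6 V.
Step 5 — Ohm's law: I = V / Z_total = (155.6 + j155.6) / (14.5 + j1582) = 0.09924 - j0.09744 A.
Step 6 — Convert to polar: |I| = 0.1391 A, ∠I = -44.5°.

I = 0.1391∠-44.5° A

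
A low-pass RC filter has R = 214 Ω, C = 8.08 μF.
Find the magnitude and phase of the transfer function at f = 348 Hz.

Step 1 — Angular frequency: ω = 2π·348 = 2187 rad/s.
Step 2 — Transfer function: H(jω) = 1/(1 + jωRC).
Step 3 — Denominator: 1 + jωRC = 1 + j·2187·214·8.08e-06 = 1 + j3.781.
Step 4 — H = 0.06538 - j0.2472.
Step 5 — Magnitude: |H| = 0.2557 (-11.8 dB); phase: φ = -75.2°.

|H| = 0.2557 (-11.8 dB), φ = -75.2°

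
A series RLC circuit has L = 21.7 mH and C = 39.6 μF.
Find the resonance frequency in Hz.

Step 1 — Resonance condition Im(Z)=0 gives ω₀ = 1/√(LC).
Step 2 — ω₀ = 1/√(0.0217·3.96e-05) = 1079 rad/s.
Step 3 — f₀ = ω₀/(2π) = 171.7 Hz.

f₀ = 171.7 Hz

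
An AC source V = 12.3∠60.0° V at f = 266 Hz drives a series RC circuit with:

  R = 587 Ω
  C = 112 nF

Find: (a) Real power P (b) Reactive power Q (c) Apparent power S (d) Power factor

Step 1 — Angular frequency: ω = 2π·f = 2π·266 = 1671 rad/s.
Step 2 — Component impedances:
  R: Z = R = 587 Ω
  C: Z = 1/(jωC) = -j/(ω·C) = 0 - j5342 Ω
Step 3 — Series combination: Z_total = R + C = 587 - j5342 Ω = 5374∠-83.7° Ω.
Step 4 — Source phasor: V = 12.3∠60.0° V = 6.15 + j10.65 V.
Step 5 — Current: I = V / Z = -0.001845 + j0.001354 A = 0.002289∠143.7° A.
Step 6 — Complex power: S = V·I* = 0.003075 - j0.02798 VA.
Step 7 — Real power: P = Re(S) = 0.003075 W.
Step 8 — Reactive power: Q = Im(S) = -0.02798 VAR.
Step 9 — Apparent power: |S| = 0.02815 VA.
Step 10 — Power factor: PF = P/|S| = 0.1092 (leading).

(a) P = 0.003075 W  (b) Q = -0.02798 VAR  (c) S = 0.02815 VA  (d) PF = 0.1092 (leading)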